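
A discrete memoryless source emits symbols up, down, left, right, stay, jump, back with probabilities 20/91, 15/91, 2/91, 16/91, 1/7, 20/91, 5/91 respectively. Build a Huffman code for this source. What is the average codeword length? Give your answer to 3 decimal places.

2.637 bits/symbol

Repeatedly combine the two least-probable nodes; the expected code length is the sum of the merged weights.
merge 2/91 + 5/91 → 1/13
merge 1/13 + 1/7 → 20/91
merge 15/91 + 16/91 → 31/91
merge 20/91 + 20/91 → 40/91
merge 20/91 + 31/91 → 51/91
merge 40/91 + 51/91 → 1
L = 1/13 + 20/91 + 31/91 + 40/91 + 51/91 + 1 = 240/91 ≈ 2.637 bits/symbol.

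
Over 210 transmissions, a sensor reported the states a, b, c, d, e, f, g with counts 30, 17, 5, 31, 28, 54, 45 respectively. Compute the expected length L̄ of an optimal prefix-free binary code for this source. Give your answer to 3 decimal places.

2.633 bits/symbol

Probabilities are the counts divided by 210.
Repeatedly combine the two least-probable nodes; the expected code length is the sum of the merged weights.
merge 1/42 + 17/210 → 11/105
merge 11/105 + 2/15 → 5/21
merge 1/7 + 31/210 → 61/210
merge 3/14 + 5/21 → 19/42
merge 9/35 + 61/210 → 23/42
merge 19/42 + 23/42 → 1
L = 11/105 + 5/21 + 61/210 + 19/42 + 23/42 + 1 = 79/30 ≈ 2.633 bits/symbol.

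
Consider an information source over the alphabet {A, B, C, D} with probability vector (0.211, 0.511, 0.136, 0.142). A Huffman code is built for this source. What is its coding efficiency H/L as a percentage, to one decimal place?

Entropy H = −Σ p log₂ p ≈ 1.7599 bits.
Huffman merges: 17/125+71/500→139/500; 211/1000+139/500→489/1000; 489/1000+511/1000→1. L = 1767/1000 ≈ 1.7670.
Efficiency = H/L = 1.7599/1.7670 = 99.6%.

99.6%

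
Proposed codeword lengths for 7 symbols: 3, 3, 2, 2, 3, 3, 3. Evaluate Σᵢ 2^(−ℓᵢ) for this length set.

With common denominator 2^3 = 8: Σ 2^(−ℓᵢ) = 1/8 + 1/8 + 2/8 + 2/8 + 1/8 + 1/8 + 1/8 = 9/8 = 1.125.

1.125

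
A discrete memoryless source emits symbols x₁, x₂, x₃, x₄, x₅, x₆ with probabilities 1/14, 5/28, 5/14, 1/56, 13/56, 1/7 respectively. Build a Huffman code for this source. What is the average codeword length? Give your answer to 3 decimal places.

2.321 bits/symbol

Repeatedly combine the two least-probable nodes; the expected code length is the sum of the merged weights.
merge 1/56 + 1/14 → 5/56
merge 5/56 + 1/7 → 13/56
merge 5/28 + 13/56 → 23/56
merge 13/56 + 5/14 → 33/56
merge 23/56 + 33/56 → 1
L = 5/56 + 13/56 + 23/56 + 33/56 + 1 = 65/28 ≈ 2.321 bits/symbol.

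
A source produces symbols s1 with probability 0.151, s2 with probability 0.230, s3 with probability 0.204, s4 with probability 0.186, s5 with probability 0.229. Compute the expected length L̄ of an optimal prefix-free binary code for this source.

Repeatedly combine the two least-probable nodes; the expected code length is the sum of the merged weights.
merge 151/1000 + 93/500 → 337/1000
merge 51/250 + 229/1000 → 433/1000
merge 23/100 + 337/1000 → 567/1000
merge 433/1000 + 567/1000 → 1
L = 337/1000 + 433/1000 + 567/1000 + 1 = 2337/1000 = 2.337 bits/symbol.

2.337 bits/symbol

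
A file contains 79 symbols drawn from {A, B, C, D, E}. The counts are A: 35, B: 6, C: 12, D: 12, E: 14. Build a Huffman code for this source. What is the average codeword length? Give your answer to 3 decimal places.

2.114 bits/symbol

Probabilities are the counts divided by 79.
Repeatedly combine the two least-probable nodes; the expected code length is the sum of the merged weights.
merge 6/79 + 12/79 → 18/79
merge 12/79 + 14/79 → 26/79
merge 18/79 + 26/79 → 44/79
merge 35/79 + 44/79 → 1
L = 18/79 + 26/79 + 44/79 + 1 = 167/79 ≈ 2.114 bits/symbol.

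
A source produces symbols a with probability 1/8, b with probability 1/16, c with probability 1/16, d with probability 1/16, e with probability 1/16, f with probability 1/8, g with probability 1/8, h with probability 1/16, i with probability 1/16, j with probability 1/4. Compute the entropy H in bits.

Each probability is a power of 1/2, so log₂(1/p) is an integer.
H = Σ p·log₂(1/p) = 1/8·3 + 1/16·4 + 1/16·4 + 1/16·4 + 1/16·4 + 1/8·3 + 1/8·3 + 1/16·4 + 1/16·4 + 1/4·2 = 3.125 bits.

3.125 bits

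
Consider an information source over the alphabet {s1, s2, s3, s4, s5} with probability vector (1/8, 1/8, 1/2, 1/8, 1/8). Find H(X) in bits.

Each probability is a power of 1/2, so log₂(1/p) is an integer.
H = Σ p·log₂(1/p) = 1/8·3 + 1/8·3 + 1/2·1 + 1/8·3 + 1/8·3 = 2 bits.

2 bits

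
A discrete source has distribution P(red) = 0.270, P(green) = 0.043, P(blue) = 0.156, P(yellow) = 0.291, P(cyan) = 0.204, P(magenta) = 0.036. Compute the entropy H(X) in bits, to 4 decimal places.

2.2821 bits

H = −Σ pᵢ log₂ pᵢ.
−0.270·log₂(0.270) = 0.5100
−0.043·log₂(0.043) = 0.1952
−0.156·log₂(0.156) = 0.4181
−0.291·log₂(0.291) = 0.5182
−0.204·log₂(0.204) = 0.4678
−0.036·log₂(0.036) = 0.1727
Sum ≈ 2.2821 → 2.2821 bits.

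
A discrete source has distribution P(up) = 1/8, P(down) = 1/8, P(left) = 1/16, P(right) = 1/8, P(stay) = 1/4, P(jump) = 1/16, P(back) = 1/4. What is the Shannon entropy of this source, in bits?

Each probability is a power of 1/2, so log₂(1/p) is an integer.
H = Σ p·log₂(1/p) = 1/8·3 + 1/8·3 + 1/16·4 + 1/8·3 + 1/4·2 + 1/16·4 + 1/4·2 = 2.625 bits.

2.625 bits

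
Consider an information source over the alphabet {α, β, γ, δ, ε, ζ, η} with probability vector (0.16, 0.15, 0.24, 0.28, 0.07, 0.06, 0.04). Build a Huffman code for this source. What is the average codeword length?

2.58 bits/symbol

Repeatedly combine the two least-probable nodes; the expected code length is the sum of the merged weights.
merge 1/25 + 3/50 → 1/10
merge 7/100 + 1/10 → 17/100
merge 3/20 + 4/25 → 31/100
merge 17/100 + 6/25 → 41/100
merge 7/25 + 31/100 → 59/100
merge 41/100 + 59/100 → 1
L = 1/10 + 17/100 + 31/100 + 41/100 + 59/100 + 1 = 129/50 = 2.58 bits/symbol.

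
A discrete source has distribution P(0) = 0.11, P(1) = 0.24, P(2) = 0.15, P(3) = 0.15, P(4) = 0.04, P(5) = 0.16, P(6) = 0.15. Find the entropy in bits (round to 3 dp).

2.685 bits

H = −Σ pᵢ log₂ pᵢ.
−0.11·log₂(0.11) = 0.3503
−0.24·log₂(0.24) = 0.4941
−0.15·log₂(0.15) = 0.4105
−0.15·log₂(0.15) = 0.4105
−0.04·log₂(0.04) = 0.1858
−0.16·log₂(0.16) = 0.4230
−0.15·log₂(0.15) = 0.4105
Sum ≈ 2.6848 → 2.685 bits.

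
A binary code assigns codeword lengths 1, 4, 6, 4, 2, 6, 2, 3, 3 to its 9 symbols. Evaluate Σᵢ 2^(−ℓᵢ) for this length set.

With common denominator 2^6 = 64: Σ 2^(−ℓᵢ) = 32/64 + 4/64 + 1/64 + 4/64 + 16/64 + 1/64 + 16/64 + 8/64 + 8/64 = 90/64 = 1.40625.

1.40625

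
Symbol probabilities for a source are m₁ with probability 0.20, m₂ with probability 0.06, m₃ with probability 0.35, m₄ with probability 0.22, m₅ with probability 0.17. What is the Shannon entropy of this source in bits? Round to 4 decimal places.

H = −Σ pᵢ log₂ pᵢ.
−0.20·log₂(0.20) = 0.4644
−0.06·log₂(0.06) = 0.2435
−0.35·log₂(0.35) = 0.5301
−0.22·log₂(0.22) = 0.4806
−0.17·log₂(0.17) = 0.4346
Sum ≈ 2.1532 → 2.1532 bits.

2.1532 bits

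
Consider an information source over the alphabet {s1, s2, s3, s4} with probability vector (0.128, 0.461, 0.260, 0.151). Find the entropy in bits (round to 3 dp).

H = −Σ pᵢ log₂ pᵢ.
−0.128·log₂(0.128) = 0.3796
−0.461·log₂(0.461) = 0.5150
−0.260·log₂(0.260) = 0.5053
−0.151·log₂(0.151) = 0.4118
Sum ≈ 1.8118 → 1.812 bits.

1.812 bits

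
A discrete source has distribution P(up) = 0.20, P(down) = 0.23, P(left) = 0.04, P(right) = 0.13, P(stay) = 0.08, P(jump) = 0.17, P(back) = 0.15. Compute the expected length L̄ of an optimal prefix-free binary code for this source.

Repeatedly combine the two least-probable nodes; the expected code length is the sum of the merged weights.
merge 1/25 + 2/25 → 3/25
merge 3/25 + 13/100 → 1/4
merge 3/20 + 17/100 → 8/25
merge 1/5 + 23/100 → 43/100
merge 1/4 + 8/25 → 57/100
merge 43/100 + 57/100 → 1
L = 3/25 + 1/4 + 8/25 + 43/100 + 57/100 + 1 = 269/100 = 2.69 bits/symbol.

2.69 bits/symbol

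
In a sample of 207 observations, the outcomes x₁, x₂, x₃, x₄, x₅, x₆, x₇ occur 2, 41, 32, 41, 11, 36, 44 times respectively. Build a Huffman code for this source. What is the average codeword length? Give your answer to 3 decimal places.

2.652 bits/symbol

Probabilities are the counts divided by 207.
Repeatedly combine the two least-probable nodes; the expected code length is the sum of the merged weights.
merge 2/207 + 11/207 → 13/207
merge 13/207 + 32/207 → 5/23
merge 4/23 + 41/207 → 77/207
merge 41/207 + 44/207 → 85/207
merge 5/23 + 77/207 → 122/207
merge 85/207 + 122/207 → 1
L = 13/207 + 5/23 + 77/207 + 85/207 + 122/207 + 1 = 61/23 ≈ 2.652 bits/symbol.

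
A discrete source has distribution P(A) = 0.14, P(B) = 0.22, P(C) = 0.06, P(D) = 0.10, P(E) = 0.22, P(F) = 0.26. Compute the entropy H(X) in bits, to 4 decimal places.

H = −Σ pᵢ log₂ pᵢ.
−0.14·log₂(0.14) = 0.3971
−0.22·log₂(0.22) = 0.4806
−0.06·log₂(0.06) = 0.2435
−0.10·log₂(0.10) = 0.3322
−0.22·log₂(0.22) = 0.4806
−0.26·log₂(0.26) = 0.5053
Sum ≈ 2.4393 → 2.4393 bits.

2.4393 bits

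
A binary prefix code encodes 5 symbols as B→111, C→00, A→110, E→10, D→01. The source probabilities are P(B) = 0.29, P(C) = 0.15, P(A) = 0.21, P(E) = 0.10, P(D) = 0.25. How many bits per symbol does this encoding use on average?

2.5 bits/symbol

L̄ = Σ pᵢ·ℓᵢ = 0.29·3 + 0.15·2 + 0.21·3 + 0.10·2 + 0.25·2 = 2.5 bits/symbol.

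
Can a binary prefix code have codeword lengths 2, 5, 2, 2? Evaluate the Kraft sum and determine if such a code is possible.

With common denominator 2^5 = 32: Σ 2^(−ℓᵢ) = 8/32 + 1/32 + 8/32 + 8/32 = 25/32 = 0.78125.
Kraft's inequality requires Σ ≤ 1; here Σ = 0.78125 ≤ 1, so such a prefix code exists.

0.78125; yes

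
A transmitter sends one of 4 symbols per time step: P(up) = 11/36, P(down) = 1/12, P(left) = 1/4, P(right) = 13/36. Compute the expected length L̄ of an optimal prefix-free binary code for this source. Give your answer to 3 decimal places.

Repeatedly combine the two least-probable nodes; the expected code length is the sum of the merged weights.
merge 1/12 + 1/4 → 1/3
merge 11/36 + 1/3 → 23/36
merge 13/36 + 23/36 → 1
L = 1/3 + 23/36 + 1 = 71/36 ≈ 1.972 bits/symbol.

1.972 bits/symbol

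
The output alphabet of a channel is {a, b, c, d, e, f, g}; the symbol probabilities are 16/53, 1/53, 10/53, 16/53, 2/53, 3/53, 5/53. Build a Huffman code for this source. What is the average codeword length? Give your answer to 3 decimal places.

2.377 bits/symbol

Repeatedly combine the two least-probable nodes; the expected code length is the sum of the merged weights.
merge 1/53 + 2/53 → 3/53
merge 3/53 + 3/53 → 6/53
merge 5/53 + 6/53 → 11/53
merge 10/53 + 11/53 → 21/53
merge 16/53 + 16/53 → 32/53
merge 21/53 + 32/53 → 1
L = 3/53 + 6/53 + 11/53 + 21/53 + 32/53 + 1 = 126/53 ≈ 2.377 bits/symbol.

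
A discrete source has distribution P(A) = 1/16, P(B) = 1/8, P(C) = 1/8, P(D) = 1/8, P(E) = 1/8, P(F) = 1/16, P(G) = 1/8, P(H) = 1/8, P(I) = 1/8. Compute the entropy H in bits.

Each probability is a power of 1/2, so log₂(1/p) is an integer.
H = Σ p·log₂(1/p) = 1/16·4 + 1/8·3 + 1/8·3 + 1/8·3 + 1/8·3 + 1/16·4 + 1/8·3 + 1/8·3 + 1/8·3 = 3.125 bits.

3.125 bits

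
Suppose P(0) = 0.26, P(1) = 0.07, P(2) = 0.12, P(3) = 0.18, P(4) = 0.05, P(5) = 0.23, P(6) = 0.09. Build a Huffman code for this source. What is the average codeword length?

Repeatedly combine the two least-probable nodes; the expected code length is the sum of the merged weights.
merge 1/20 + 7/100 → 3/25
merge 9/100 + 3/25 → 21/100
merge 3/25 + 9/50 → 3/10
merge 21/100 + 23/100 → 11/25
merge 13/50 + 3/10 → 14/25
merge 11/25 + 14/25 → 1
L = 3/25 + 21/100 + 3/10 + 11/25 + 14/25 + 1 = 263/100 = 2.63 bits/symbol.

2.63 bits/symbol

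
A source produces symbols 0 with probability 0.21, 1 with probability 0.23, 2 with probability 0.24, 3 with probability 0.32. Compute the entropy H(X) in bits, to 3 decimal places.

H = −Σ pᵢ log₂ pᵢ.
−0.21·log₂(0.21) = 0.4728
−0.23·log₂(0.23) = 0.4877
−0.24·log₂(0.24) = 0.4941
−0.32·log₂(0.32) = 0.5260
Sum ≈ 1.9807 → 1.981 bits.

1.981 bits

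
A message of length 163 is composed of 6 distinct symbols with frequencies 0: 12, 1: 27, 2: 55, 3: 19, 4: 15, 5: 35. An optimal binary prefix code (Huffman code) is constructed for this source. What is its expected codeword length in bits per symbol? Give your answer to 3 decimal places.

2.448 bits/symbol

Probabilities are the counts divided by 163.
Repeatedly combine the two least-probable nodes; the expected code length is the sum of the merged weights.
merge 12/163 + 15/163 → 27/163
merge 19/163 + 27/163 → 46/163
merge 27/163 + 35/163 → 62/163
merge 46/163 + 55/163 → 101/163
merge 62/163 + 101/163 → 1
L = 27/163 + 46/163 + 62/163 + 101/163 + 1 = 399/163 ≈ 2.448 bits/symbol.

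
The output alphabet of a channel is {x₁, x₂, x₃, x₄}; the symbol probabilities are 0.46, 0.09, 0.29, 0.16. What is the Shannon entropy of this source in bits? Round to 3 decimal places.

1.769 bits

H = −Σ pᵢ log₂ pᵢ.
−0.46·log₂(0.46) = 0.5153
−0.09·log₂(0.09) = 0.3127
−0.29·log₂(0.29) = 0.5179
−0.16·log₂(0.16) = 0.4230
Sum ≈ 1.7689 → 1.769 bits.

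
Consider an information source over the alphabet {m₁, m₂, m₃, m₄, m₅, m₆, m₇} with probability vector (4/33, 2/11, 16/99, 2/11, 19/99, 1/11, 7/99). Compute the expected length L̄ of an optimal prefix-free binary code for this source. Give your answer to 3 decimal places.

2.788 bits/symbol

Repeatedly combine the two least-probable nodes; the expected code length is the sum of the merged weights.
merge 7/99 + 1/11 → 16/99
merge 4/33 + 16/99 → 28/99
merge 16/99 + 2/11 → 34/99
merge 2/11 + 19/99 → 37/99
merge 28/99 + 34/99 → 62/99
merge 37/99 + 62/99 → 1
L = 16/99 + 28/99 + 34/99 + 37/99 + 62/99 + 1 = 92/33 ≈ 2.788 bits/symbol.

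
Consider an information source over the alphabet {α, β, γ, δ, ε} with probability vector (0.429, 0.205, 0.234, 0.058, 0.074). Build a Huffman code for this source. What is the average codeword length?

Repeatedly combine the two least-probable nodes; the expected code length is the sum of the merged weights.
merge 29/500 + 37/500 → 33/250
merge 33/250 + 41/200 → 337/1000
merge 117/500 + 337/1000 → 571/1000
merge 429/1000 + 571/1000 → 1
L = 33/250 + 337/1000 + 571/1000 + 1 = 51/25 = 2.04 bits/symbol.

2.04 bits/symbol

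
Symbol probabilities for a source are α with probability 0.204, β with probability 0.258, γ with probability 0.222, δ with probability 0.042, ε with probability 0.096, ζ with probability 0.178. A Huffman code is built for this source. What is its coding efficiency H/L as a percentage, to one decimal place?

98.4%

Entropy H = −Σ p log₂ p ≈ 2.4140 bits.
Huffman merges: 21/500+12/125→69/500; 69/500+89/500→79/250; 51/250+111/500→213/500; 129/500+79/250→287/500; 213/500+287/500→1. L = 1227/500 ≈ 2.4540.
Efficiency = H/L = 2.4140/2.4540 = 98.4%.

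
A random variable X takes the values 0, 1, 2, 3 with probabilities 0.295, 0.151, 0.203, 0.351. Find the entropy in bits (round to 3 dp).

1.929 bits

H = −Σ pᵢ log₂ pᵢ.
−0.295·log₂(0.295) = 0.5196
−0.151·log₂(0.151) = 0.4118
−0.203·log₂(0.203) = 0.4670
−0.351·log₂(0.351) = 0.5302
Sum ≈ 1.9286 → 1.929 bits.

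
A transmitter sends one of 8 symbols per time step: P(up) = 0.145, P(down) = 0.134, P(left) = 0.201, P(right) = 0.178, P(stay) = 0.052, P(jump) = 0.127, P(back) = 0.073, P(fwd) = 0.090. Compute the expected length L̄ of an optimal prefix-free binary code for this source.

2.924 bits/symbol

Repeatedly combine the two least-probable nodes; the expected code length is the sum of the merged weights.
merge 13/250 + 73/1000 → 1/8
merge 9/100 + 1/8 → 43/200
merge 127/1000 + 67/500 → 261/1000
merge 29/200 + 89/500 → 323/1000
merge 201/1000 + 43/200 → 52/125
merge 261/1000 + 323/1000 → 73/125
merge 52/125 + 73/125 → 1
L = 1/8 + 43/200 + 261/1000 + 323/1000 + 52/125 + 73/125 + 1 = 731/250 = 2.924 bits/symbol.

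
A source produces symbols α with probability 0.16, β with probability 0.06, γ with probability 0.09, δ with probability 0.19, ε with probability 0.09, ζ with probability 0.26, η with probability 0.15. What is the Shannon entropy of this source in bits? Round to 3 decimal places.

2.663 bits

H = −Σ pᵢ log₂ pᵢ.
−0.16·log₂(0.16) = 0.4230
−0.06·log₂(0.06) = 0.2435
−0.09·log₂(0.09) = 0.3127
−0.19·log₂(0.19) = 0.4552
−0.09·log₂(0.09) = 0.3127
−0.26·log₂(0.26) = 0.5053
−0.15·log₂(0.15) = 0.4105
Sum ≈ 2.6629 → 2.663 bits.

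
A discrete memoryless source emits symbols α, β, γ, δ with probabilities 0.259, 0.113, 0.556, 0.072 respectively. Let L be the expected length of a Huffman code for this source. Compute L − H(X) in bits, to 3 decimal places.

0.025 bits

Entropy H = −Σ p log₂ p ≈ 1.6044 bits.
Huffman merges: 9/125+113/1000→37/200; 37/200+259/1000→111/250; 111/250+139/250→1. L = 1629/1000 ≈ 1.6290.
L − H = 1.6290 − 1.6044 = 0.025 bits.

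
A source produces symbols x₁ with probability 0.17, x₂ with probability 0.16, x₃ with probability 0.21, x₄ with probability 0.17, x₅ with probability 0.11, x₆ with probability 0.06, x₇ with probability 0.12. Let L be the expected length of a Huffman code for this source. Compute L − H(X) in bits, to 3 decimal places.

Entropy H = −Σ p log₂ p ≈ 2.7259 bits.
Huffman merges: 3/50+11/100→17/100; 3/25+4/25→7/25; 17/100+17/100→17/50; 17/100+21/100→19/50; 7/25+17/50→31/50; 19/50+31/50→1. L = 279/100 ≈ 2.7900.
L − H = 2.7900 − 2.7259 = 0.064 bits.

0.064 bits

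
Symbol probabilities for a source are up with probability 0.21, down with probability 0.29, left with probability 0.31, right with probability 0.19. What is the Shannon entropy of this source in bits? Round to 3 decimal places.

H = −Σ pᵢ log₂ pᵢ.
−0.21·log₂(0.21) = 0.4728
−0.29·log₂(0.29) = 0.5179
−0.31·log₂(0.31) = 0.5238
−0.19·log₂(0.19) = 0.4552
Sum ≈ 1.9697 → 1.970 bits.

1.970 bits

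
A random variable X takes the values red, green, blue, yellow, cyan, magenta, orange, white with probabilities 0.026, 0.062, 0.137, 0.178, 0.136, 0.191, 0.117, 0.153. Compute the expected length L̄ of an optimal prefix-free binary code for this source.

2.897 bits/symbol

Repeatedly combine the two least-probable nodes; the expected code length is the sum of the merged weights.
merge 13/500 + 31/500 → 11/125
merge 11/125 + 117/1000 → 41/200
merge 17/125 + 137/1000 → 273/1000
merge 153/1000 + 89/500 → 331/1000
merge 191/1000 + 41/200 → 99/250
merge 273/1000 + 331/1000 → 151/250
merge 99/250 + 151/250 → 1
L = 11/125 + 41/200 + 273/1000 + 331/1000 + 99/250 + 151/250 + 1 = 2897/1000 = 2.897 bits/symbol.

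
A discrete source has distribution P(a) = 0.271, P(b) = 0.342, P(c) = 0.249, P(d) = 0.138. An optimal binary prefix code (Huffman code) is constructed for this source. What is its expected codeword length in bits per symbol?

2 bits/symbol

Repeatedly combine the two least-probable nodes; the expected code length is the sum of the merged weights.
merge 69/500 + 249/1000 → 387/1000
merge 271/1000 + 171/500 → 613/1000
merge 387/1000 + 613/1000 → 1
L = 387/1000 + 613/1000 + 1 = 2 bits/symbol.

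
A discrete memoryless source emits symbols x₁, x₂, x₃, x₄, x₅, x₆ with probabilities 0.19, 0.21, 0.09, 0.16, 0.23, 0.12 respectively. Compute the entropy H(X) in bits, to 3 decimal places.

H = −Σ pᵢ log₂ pᵢ.
−0.19·log₂(0.19) = 0.4552
−0.21·log₂(0.21) = 0.4728
−0.09·log₂(0.09) = 0.3127
−0.16·log₂(0.16) = 0.4230
−0.23·log₂(0.23) = 0.4877
−0.12·log₂(0.12) = 0.3671
Sum ≈ 2.5185 → 2.518 bits.

2.518 bits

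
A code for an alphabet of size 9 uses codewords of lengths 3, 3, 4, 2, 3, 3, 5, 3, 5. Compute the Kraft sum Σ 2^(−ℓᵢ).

1

With common denominator 2^5 = 32: Σ 2^(−ℓᵢ) = 4/32 + 4/32 + 2/32 + 8/32 + 4/32 + 4/32 + 1/32 + 4/32 + 1/32 = 32/32 = 1.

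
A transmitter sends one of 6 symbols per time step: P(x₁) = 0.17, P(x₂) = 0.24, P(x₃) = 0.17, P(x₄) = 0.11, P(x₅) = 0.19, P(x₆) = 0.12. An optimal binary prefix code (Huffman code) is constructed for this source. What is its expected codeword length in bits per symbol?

2.57 bits/symbol

Repeatedly combine the two least-probable nodes; the expected code length is the sum of the merged weights.
merge 11/100 + 3/25 → 23/100
merge 17/100 + 17/100 → 17/50
merge 19/100 + 23/100 → 21/50
merge 6/25 + 17/50 → 29/50
merge 21/50 + 29/50 → 1
L = 23/100 + 17/50 + 21/50 + 29/50 + 1 = 257/100 = 2.57 bits/symbol.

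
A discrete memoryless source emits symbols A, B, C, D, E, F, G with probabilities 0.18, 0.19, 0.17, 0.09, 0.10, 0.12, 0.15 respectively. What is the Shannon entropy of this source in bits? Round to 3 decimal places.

2.758 bits

H = −Σ pᵢ log₂ pᵢ.
−0.18·log₂(0.18) = 0.4453
−0.19·log₂(0.19) = 0.4552
−0.17·log₂(0.17) = 0.4346
−0.09·log₂(0.09) = 0.3127
−0.10·log₂(0.10) = 0.3322
−0.12·log₂(0.12) = 0.3671
−0.15·log₂(0.15) = 0.4105
Sum ≈ 2.7576 → 2.758 bits.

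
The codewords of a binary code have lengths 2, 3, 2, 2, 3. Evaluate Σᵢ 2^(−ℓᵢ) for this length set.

With common denominator 2^3 = 8: Σ 2^(−ℓᵢ) = 2/8 + 1/8 + 2/8 + 2/8 + 1/8 = 8/8 = 1.

1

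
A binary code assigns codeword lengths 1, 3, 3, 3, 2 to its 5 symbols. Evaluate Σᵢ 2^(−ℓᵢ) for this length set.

1.125

With common denominator 2^3 = 8: Σ 2^(−ℓᵢ) = 4/8 + 1/8 + 1/8 + 1/8 + 2/8 = 9/8 = 1.125.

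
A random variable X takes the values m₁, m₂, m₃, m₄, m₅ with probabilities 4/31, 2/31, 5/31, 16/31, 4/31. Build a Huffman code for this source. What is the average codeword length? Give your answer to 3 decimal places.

1.968 bits/symbol

Repeatedly combine the two least-probable nodes; the expected code length is the sum of the merged weights.
merge 2/31 + 4/31 → 6/31
merge 4/31 + 5/31 → 9/31
merge 6/31 + 9/31 → 15/31
merge 15/31 + 16/31 → 1
L = 6/31 + 9/31 + 15/31 + 1 = 61/31 ≈ 1.968 bits/symbol.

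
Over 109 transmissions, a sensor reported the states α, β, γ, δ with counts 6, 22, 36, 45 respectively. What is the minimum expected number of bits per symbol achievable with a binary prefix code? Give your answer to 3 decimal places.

Probabilities are the counts divided by 109.
Repeatedly combine the two least-probable nodes; the expected code length is the sum of the merged weights.
merge 6/109 + 22/109 → 28/109
merge 28/109 + 36/109 → 64/109
merge 45/109 + 64/109 → 1
L = 28/109 + 64/109 + 1 = 201/109 ≈ 1.844 bits/symbol.

1.844 bits/symbol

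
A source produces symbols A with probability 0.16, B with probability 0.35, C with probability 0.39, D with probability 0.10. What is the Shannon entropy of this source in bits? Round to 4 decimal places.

H = −Σ pᵢ log₂ pᵢ.
−0.16·log₂(0.16) = 0.4230
−0.35·log₂(0.35) = 0.5301
−0.39·log₂(0.39) = 0.5298
−0.10·log₂(0.10) = 0.3322
Sum ≈ 1.8151 → 1.8151 bits.

1.8151 bits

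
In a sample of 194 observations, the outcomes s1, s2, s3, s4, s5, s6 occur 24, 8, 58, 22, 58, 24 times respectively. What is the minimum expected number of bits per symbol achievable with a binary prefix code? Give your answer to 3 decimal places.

Probabilities are the counts divided by 194.
Repeatedly combine the two least-probable nodes; the expected code length is the sum of the merged weights.
merge 4/97 + 11/97 → 15/97
merge 12/97 + 12/97 → 24/97
merge 15/97 + 24/97 → 39/97
merge 29/97 + 29/97 → 58/97
merge 39/97 + 58/97 → 1
L = 15/97 + 24/97 + 39/97 + 58/97 + 1 = 233/97 ≈ 2.402 bits/symbol.

2.402 bits/symbol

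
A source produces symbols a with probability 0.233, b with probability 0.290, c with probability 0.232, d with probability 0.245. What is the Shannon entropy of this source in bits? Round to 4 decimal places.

1.9937 bits

H = −Σ pᵢ log₂ pᵢ.
−0.233·log₂(0.233) = 0.4897
−0.290·log₂(0.290) = 0.5179
−0.232·log₂(0.232) = 0.4890
−0.245·log₂(0.245) = 0.4971
Sum ≈ 1.9937 → 1.9937 bits.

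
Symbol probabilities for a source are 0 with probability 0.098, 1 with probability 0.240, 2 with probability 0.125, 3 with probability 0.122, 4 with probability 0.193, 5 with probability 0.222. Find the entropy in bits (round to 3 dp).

2.508 bits

H = −Σ pᵢ log₂ pᵢ.
−0.098·log₂(0.098) = 0.3284
−0.240·log₂(0.240) = 0.4941
−0.125·log₂(0.125) = 0.3750
−0.122·log₂(0.122) = 0.3703
−0.193·log₂(0.193) = 0.4581
−0.222·log₂(0.222) = 0.4820
Sum ≈ 2.5079 → 2.508 bits.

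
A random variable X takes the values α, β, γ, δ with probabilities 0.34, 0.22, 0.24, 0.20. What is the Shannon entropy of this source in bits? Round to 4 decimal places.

1.9683 bits

H = −Σ pᵢ log₂ pᵢ.
−0.34·log₂(0.34) = 0.5292
−0.22·log₂(0.22) = 0.4806
−0.24·log₂(0.24) = 0.4941
−0.20·log₂(0.20) = 0.4644
Sum ≈ 1.9683 → 1.9683 bits.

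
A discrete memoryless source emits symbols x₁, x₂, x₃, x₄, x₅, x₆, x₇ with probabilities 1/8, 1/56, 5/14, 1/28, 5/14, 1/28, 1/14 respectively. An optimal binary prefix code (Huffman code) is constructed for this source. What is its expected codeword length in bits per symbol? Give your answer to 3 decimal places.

Repeatedly combine the two least-probable nodes; the expected code length is the sum of the merged weights.
merge 1/56 + 1/28 → 3/56
merge 1/28 + 3/56 → 5/56
merge 1/14 + 5/56 → 9/56
merge 1/8 + 9/56 → 2/7
merge 2/7 + 5/14 → 9/14
merge 5/14 + 9/14 → 1
L = 3/56 + 5/56 + 9/56 + 2/7 + 9/14 + 1 = 125/56 ≈ 2.232 bits/symbol.

2.232 bits/symbol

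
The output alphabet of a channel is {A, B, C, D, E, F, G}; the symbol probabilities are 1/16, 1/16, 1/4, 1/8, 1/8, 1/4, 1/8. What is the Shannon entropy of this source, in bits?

2.625 bits

Each probability is a power of 1/2, so log₂(1/p) is an integer.
H = Σ p·log₂(1/p) = 1/16·4 + 1/16·4 + 1/4·2 + 1/8·3 + 1/8·3 + 1/4·2 + 1/8·3 = 2.625 bits.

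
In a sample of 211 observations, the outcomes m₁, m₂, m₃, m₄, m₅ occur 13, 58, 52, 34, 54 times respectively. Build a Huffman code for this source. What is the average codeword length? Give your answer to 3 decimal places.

2.223 bits/symbol

Probabilities are the counts divided by 211.
Repeatedly combine the two least-probable nodes; the expected code length is the sum of the merged weights.
merge 13/211 + 34/211 → 47/211
merge 47/211 + 52/211 → 99/211
merge 54/211 + 58/211 → 112/211
merge 99/211 + 112/211 → 1
L = 47/211 + 99/211 + 112/211 + 1 = 469/211 ≈ 2.223 bits/symbol.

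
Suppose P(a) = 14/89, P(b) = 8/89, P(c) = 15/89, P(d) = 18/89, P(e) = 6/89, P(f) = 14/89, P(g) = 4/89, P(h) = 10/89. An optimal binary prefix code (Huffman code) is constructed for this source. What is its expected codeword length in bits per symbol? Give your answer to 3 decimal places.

2.910 bits/symbol

Repeatedly combine the two least-probable nodes; the expected code length is the sum of the merged weights.
merge 4/89 + 6/89 → 10/89
merge 8/89 + 10/89 → 18/89
merge 10/89 + 14/89 → 24/89
merge 14/89 + 15/89 → 29/89
merge 18/89 + 18/89 → 36/89
merge 24/89 + 29/89 → 53/89
merge 36/89 + 53/89 → 1
L = 10/89 + 18/89 + 24/89 + 29/89 + 36/89 + 53/89 + 1 = 259/89 ≈ 2.910 bits/symbol.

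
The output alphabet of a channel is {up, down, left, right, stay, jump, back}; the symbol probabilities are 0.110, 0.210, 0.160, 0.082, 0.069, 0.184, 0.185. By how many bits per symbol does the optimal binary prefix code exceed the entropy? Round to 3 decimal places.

0.048 bits

Entropy H = −Σ p log₂ p ≈ 2.7079 bits.
Huffman merges: 69/1000+41/500→151/1000; 11/100+151/1000→261/1000; 4/25+23/125→43/125; 37/200+21/100→79/200; 261/1000+43/125→121/200; 79/200+121/200→1. L = 689/250 ≈ 2.7560.
L − H = 2.7560 − 2.7079 = 0.048 bits.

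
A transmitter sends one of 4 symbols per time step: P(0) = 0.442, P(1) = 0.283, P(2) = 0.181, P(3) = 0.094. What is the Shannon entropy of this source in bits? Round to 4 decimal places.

1.8030 bits

H = −Σ pᵢ log₂ pᵢ.
−0.442·log₂(0.442) = 0.5206
−0.283·log₂(0.283) = 0.5154
−0.181·log₂(0.181) = 0.4463
−0.094·log₂(0.094) = 0.3207
Sum ≈ 1.8030 → 1.8030 bits.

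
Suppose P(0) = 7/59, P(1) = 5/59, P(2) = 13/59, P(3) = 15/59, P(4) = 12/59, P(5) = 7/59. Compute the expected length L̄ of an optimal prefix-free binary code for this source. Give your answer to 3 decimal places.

Repeatedly combine the two least-probable nodes; the expected code length is the sum of the merged weights.
merge 5/59 + 7/59 → 12/59
merge 7/59 + 12/59 → 19/59
merge 12/59 + 13/59 → 25/59
merge 15/59 + 19/59 → 34/59
merge 25/59 + 34/59 → 1
L = 12/59 + 19/59 + 25/59 + 34/59 + 1 = 149/59 ≈ 2.525 bits/symbol.

2.525 bits/symbol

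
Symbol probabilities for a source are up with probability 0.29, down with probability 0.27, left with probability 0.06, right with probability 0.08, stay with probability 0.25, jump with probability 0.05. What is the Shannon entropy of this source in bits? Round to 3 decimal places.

2.279 bits

H = −Σ pᵢ log₂ pᵢ.
−0.29·log₂(0.29) = 0.5179
−0.27·log₂(0.27) = 0.5100
−0.06·log₂(0.06) = 0.2435
−0.08·log₂(0.08) = 0.2915
−0.25·log₂(0.25) = 0.5000
−0.05·log₂(0.05) = 0.2161
Sum ≈ 2.2791 → 2.279 bits.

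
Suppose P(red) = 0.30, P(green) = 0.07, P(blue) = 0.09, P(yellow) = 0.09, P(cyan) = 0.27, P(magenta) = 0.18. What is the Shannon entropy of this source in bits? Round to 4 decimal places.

2.3703 bits

H = −Σ pᵢ log₂ pᵢ.
−0.30·log₂(0.30) = 0.5211
−0.07·log₂(0.07) = 0.2686
−0.09·log₂(0.09) = 0.3127
−0.09·log₂(0.09) = 0.3127
−0.27·log₂(0.27) = 0.5100
−0.18·log₂(0.18) = 0.4453
Sum ≈ 2.3703 → 2.3703 bits.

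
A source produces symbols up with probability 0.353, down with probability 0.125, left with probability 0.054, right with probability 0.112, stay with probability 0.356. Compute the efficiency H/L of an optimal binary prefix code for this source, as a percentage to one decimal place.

96.0%

Entropy H = −Σ p log₂ p ≈ 2.0169 bits.
Huffman merges: 27/500+14/125→83/500; 1/8+83/500→291/1000; 291/1000+353/1000→161/250; 89/250+161/250→1. L = 2101/1000 ≈ 2.1010.
Efficiency = H/L = 2.0169/2.1010 = 96.0%.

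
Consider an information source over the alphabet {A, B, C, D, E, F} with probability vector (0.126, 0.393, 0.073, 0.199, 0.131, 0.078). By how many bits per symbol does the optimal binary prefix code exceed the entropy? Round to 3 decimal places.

Entropy H = −Σ p log₂ p ≈ 2.3164 bits.
Huffman merges: 73/1000+39/500→151/1000; 63/500+131/1000→257/1000; 151/1000+199/1000→7/20; 257/1000+7/20→607/1000; 393/1000+607/1000→1. L = 473/200 ≈ 2.3650.
L − H = 2.3650 − 2.3164 = 0.049 bits.

0.049 bits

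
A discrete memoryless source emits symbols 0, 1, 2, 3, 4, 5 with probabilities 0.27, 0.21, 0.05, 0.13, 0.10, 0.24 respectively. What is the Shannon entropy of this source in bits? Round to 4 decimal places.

2.4079 bits

H = −Σ pᵢ log₂ pᵢ.
−0.27·log₂(0.27) = 0.5100
−0.21·log₂(0.21) = 0.4728
−0.05·log₂(0.05) = 0.2161
−0.13·log₂(0.13) = 0.3826
−0.10·log₂(0.10) = 0.3322
−0.24·log₂(0.24) = 0.4941
Sum ≈ 2.4079 → 2.4079 bits.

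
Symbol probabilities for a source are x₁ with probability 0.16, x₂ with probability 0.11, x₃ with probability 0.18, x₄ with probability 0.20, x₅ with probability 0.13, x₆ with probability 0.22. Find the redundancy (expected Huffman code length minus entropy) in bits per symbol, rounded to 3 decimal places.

Entropy H = −Σ p log₂ p ≈ 2.5462 bits.
Huffman merges: 11/100+13/100→6/25; 4/25+9/50→17/50; 1/5+11/50→21/50; 6/25+17/50→29/50; 21/50+29/50→1. L = 129/50 ≈ 2.5800.
L − H = 2.5800 − 2.5462 = 0.034 bits.

0.034 bits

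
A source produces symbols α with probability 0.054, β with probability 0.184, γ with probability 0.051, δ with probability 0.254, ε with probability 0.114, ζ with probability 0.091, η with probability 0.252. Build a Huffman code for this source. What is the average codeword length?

Repeatedly combine the two least-probable nodes; the expected code length is the sum of the merged weights.
merge 51/1000 + 27/500 → 21/200
merge 91/1000 + 21/200 → 49/250
merge 57/500 + 23/125 → 149/500
merge 49/250 + 63/250 → 56/125
merge 127/500 + 149/500 → 69/125
merge 56/125 + 69/125 → 1
L = 21/200 + 49/250 + 149/500 + 56/125 + 69/125 + 1 = 2599/1000 = 2.599 bits/symbol.

2.599 bits/symbol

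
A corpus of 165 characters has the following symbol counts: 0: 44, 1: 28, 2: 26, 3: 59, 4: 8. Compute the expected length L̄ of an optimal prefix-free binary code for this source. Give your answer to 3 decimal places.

Probabilities are the counts divided by 165.
Repeatedly combine the two least-probable nodes; the expected code length is the sum of the merged weights.
merge 8/165 + 26/165 → 34/165
merge 28/165 + 34/165 → 62/165
merge 4/15 + 59/165 → 103/165
merge 62/165 + 103/165 → 1
L = 34/165 + 62/165 + 103/165 + 1 = 364/165 ≈ 2.206 bits/symbol.

2.206 bits/symbol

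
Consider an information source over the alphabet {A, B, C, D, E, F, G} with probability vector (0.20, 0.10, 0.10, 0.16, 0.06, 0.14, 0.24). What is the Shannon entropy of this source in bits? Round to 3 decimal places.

2.687 bits

H = −Σ pᵢ log₂ pᵢ.
−0.20·log₂(0.20) = 0.4644
−0.10·log₂(0.10) = 0.3322
−0.10·log₂(0.10) = 0.3322
−0.16·log₂(0.16) = 0.4230
−0.06·log₂(0.06) = 0.2435
−0.14·log₂(0.14) = 0.3971
−0.24·log₂(0.24) = 0.4941
Sum ≈ 2.6866 → 2.687 bits.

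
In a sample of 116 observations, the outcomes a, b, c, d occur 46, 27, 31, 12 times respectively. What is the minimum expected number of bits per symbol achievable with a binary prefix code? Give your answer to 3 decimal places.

Probabilities are the counts divided by 116.
Repeatedly combine the two least-probable nodes; the expected code length is the sum of the merged weights.
merge 3/29 + 27/116 → 39/116
merge 31/116 + 39/116 → 35/58
merge 23/58 + 35/58 → 1
L = 39/116 + 35/58 + 1 = 225/116 ≈ 1.940 bits/symbol.

1.940 bits/symbol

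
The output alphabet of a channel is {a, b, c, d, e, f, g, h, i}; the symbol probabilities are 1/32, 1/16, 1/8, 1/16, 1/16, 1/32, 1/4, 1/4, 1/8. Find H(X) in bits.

Each probability is a power of 1/2, so log₂(1/p) is an integer.
H = Σ p·log₂(1/p) = 1/32·5 + 1/16·4 + 1/8·3 + 1/16·4 + 1/16·4 + 1/32·5 + 1/4·2 + 1/4·2 + 1/8·3 = 2.8125 bits.

2.8125 bits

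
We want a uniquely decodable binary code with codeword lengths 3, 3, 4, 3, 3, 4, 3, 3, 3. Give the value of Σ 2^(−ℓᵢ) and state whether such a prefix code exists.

With common denominator 2^4 = 16: Σ 2^(−ℓᵢ) = 2/16 + 2/16 + 1/16 + 2/16 + 2/16 + 1/16 + 2/16 + 2/16 + 2/16 = 16/16 = 1.
Kraft's inequality requires Σ ≤ 1; here Σ = 1 ≤ 1, so such a prefix code exists.

1; yes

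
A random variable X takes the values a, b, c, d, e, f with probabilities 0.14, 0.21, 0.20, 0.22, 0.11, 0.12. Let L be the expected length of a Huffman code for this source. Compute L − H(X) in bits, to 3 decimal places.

Entropy H = −Σ p log₂ p ≈ 2.5322 bits.
Huffman merges: 11/100+3/25→23/100; 7/50+1/5→17/50; 21/100+11/50→43/100; 23/100+17/50→57/100; 43/100+57/100→1. L = 257/100 ≈ 2.5700.
L − H = 2.5700 − 2.5322 = 0.038 bits.

0.038 bits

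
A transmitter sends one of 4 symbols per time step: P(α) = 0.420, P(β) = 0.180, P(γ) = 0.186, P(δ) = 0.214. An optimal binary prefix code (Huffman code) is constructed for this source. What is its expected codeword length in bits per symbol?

Repeatedly combine the two least-probable nodes; the expected code length is the sum of the merged weights.
merge 9/50 + 93/500 → 183/500
merge 107/500 + 183/500 → 29/50
merge 21/50 + 29/50 → 1
L = 183/500 + 29/50 + 1 = 973/500 = 1.946 bits/symbol.

1.946 bits/symbol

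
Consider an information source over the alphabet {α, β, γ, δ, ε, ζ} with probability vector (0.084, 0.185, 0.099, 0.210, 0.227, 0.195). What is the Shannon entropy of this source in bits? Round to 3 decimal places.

2.499 bits

H = −Σ pᵢ log₂ pᵢ.
−0.084·log₂(0.084) = 0.3002
−0.185·log₂(0.185) = 0.4504
−0.099·log₂(0.099) = 0.3303
−0.210·log₂(0.210) = 0.4728
−0.227·log₂(0.227) = 0.4856
−0.195·log₂(0.195) = 0.4599
Sum ≈ 2.4992 → 2.499 bits.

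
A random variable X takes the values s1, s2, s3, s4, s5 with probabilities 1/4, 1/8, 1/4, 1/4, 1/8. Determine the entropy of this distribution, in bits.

Each probability is a power of 1/2, so log₂(1/p) is an integer.
H = Σ p·log₂(1/p) = 1/4·2 + 1/8·3 + 1/4·2 + 1/4·2 + 1/8·3 = 2.25 bits.

2.25 bits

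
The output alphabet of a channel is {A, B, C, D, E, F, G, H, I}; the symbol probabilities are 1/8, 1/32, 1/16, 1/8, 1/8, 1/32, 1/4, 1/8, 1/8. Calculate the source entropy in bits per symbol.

2.9375 bits

Each probability is a power of 1/2, so log₂(1/p) is an integer.
H = Σ p·log₂(1/p) = 1/8·3 + 1/32·5 + 1/16·4 + 1/8·3 + 1/8·3 + 1/32·5 + 1/4·2 + 1/8·3 + 1/8·3 = 2.9375 bits.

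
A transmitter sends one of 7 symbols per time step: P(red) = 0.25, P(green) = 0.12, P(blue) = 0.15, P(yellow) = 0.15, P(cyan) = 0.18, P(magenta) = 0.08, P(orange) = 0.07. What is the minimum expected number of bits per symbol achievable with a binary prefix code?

Repeatedly combine the two least-probable nodes; the expected code length is the sum of the merged weights.
merge 7/100 + 2/25 → 3/20
merge 3/25 + 3/20 → 27/100
merge 3/20 + 3/20 → 3/10
merge 9/50 + 1/4 → 43/100
merge 27/100 + 3/10 → 57/100
merge 43/100 + 57/100 → 1
L = 3/20 + 27/100 + 3/10 + 43/100 + 57/100 + 1 = 68/25 = 2.72 bits/symbol.

2.72 bits/symbol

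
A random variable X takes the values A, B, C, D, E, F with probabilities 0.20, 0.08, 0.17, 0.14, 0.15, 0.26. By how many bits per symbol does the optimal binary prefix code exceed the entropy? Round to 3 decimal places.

Entropy H = −Σ p log₂ p ≈ 2.5034 bits.
Huffman merges: 2/25+7/50→11/50; 3/20+17/100→8/25; 1/5+11/50→21/50; 13/50+8/25→29/50; 21/50+29/50→1. L = 127/50 ≈ 2.5400.
L − H = 2.5400 − 2.5034 = 0.037 bits.

0.037 bits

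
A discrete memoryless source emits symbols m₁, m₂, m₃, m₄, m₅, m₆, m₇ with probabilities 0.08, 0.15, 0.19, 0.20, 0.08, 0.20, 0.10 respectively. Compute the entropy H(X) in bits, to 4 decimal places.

2.7098 bits

H = −Σ pᵢ log₂ pᵢ.
−0.08·log₂(0.08) = 0.2915
−0.15·log₂(0.15) = 0.4105
−0.19·log₂(0.19) = 0.4552
−0.20·log₂(0.20) = 0.4644
−0.08·log₂(0.08) = 0.2915
−0.20·log₂(0.20) = 0.4644
−0.10·log₂(0.10) = 0.3322
Sum ≈ 2.7098 → 2.7098 bits.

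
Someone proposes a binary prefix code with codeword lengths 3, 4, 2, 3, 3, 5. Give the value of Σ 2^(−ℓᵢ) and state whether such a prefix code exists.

0.71875; yes

With common denominator 2^5 = 32: Σ 2^(−ℓᵢ) = 4/32 + 2/32 + 8/32 + 4/32 + 4/32 + 1/32 = 23/32 = 0.71875.
Kraft's inequality requires Σ ≤ 1; here Σ = 0.71875 ≤ 1, so such a prefix code exists.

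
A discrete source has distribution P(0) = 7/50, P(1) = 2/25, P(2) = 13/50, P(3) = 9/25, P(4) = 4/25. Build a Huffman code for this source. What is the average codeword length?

2.22 bits/symbol

Repeatedly combine the two least-probable nodes; the expected code length is the sum of the merged weights.
merge 2/25 + 7/50 → 11/50
merge 4/25 + 11/50 → 19/50
merge 13/50 + 9/25 → 31/50
merge 19/50 + 31/50 → 1
L = 11/50 + 19/50 + 31/50 + 1 = 111/50 = 2.22 bits/symbol.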